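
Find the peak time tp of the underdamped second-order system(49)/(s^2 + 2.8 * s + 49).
Standard form: ωn²/(s²+2ζωn·s+ωn²) → ωn = 7, ζ = 0.2.
ωd = ωn·√(1-ζ²) = 7·√(1-0.2²) = 6.859.
tp = π/ωd = π/6.859 = 0.4581 s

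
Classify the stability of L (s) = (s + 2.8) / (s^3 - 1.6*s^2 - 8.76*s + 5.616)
Denominator: s^3 - 1.6*s^2 - 8.76*s + 5.616 = (s - 3.6)(s - 0.6)(s + 2.6). Poles: -2.6, 0.6, 3.6. Unstable (2 pole(s) in RHP)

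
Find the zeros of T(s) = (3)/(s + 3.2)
Numerator is a nonzero constant (3) → Zeros: none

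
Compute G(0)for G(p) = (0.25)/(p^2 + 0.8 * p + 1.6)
DC gain = G(0) = num(0)/den(0) = 0.25/1.6 = 0.1562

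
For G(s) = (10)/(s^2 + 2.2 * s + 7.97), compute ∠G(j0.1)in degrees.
Substitute s = j*0.1: G(j0.1) = 1.25532 - 0.0346948j.
∠G(j0.1) = atan2(Im, Re) = atan2(-0.0346948, 1.25532) = -1.58°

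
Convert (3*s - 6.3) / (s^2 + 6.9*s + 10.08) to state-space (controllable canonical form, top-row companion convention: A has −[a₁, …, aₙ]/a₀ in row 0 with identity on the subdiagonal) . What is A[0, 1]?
Reachable canonical form for den = s^2 + 6.9*s + 10.08: top row of A = -[a₁,a₂,...,aₙ]/a₀, ones on the subdiagonal, zeros elsewhere.
A = [[-6.9, -10.08], [1, 0]].
A[0,1] = -10.08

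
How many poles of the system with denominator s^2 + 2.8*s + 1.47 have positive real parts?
s^2 + 2.8*s + 1.47 = (s + 2.1)(s + 0.7). Poles: -0.7, -2.1. RHP poles (Re>0): 0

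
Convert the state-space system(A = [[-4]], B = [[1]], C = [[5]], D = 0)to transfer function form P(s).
P(s) = C(sI - A)⁻¹B + D.
Characteristic polynomial det(sI - A) = s + 4.
Numerator from C·adj(sI-A)·B + D·det(sI-A) = 5.
P(s) = (5)/(s + 4)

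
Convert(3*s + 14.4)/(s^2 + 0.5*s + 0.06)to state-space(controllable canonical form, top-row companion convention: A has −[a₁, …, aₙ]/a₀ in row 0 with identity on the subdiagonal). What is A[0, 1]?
Reachable canonical form for den = s^2 + 0.5*s + 0.06: top row of A = -[a₁,a₂,...,aₙ]/a₀, ones on the subdiagonal, zeros elsewhere.
A = [[-0.5, -0.06], [1, 0]].
A[0,1] = -0.06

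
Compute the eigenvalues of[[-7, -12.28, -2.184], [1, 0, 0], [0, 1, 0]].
Eigenvalues solve det(λI - A) = 0.
Characteristic polynomial: λ^3 + 7*λ^2 + 12.28*λ + 2.184 = 0.
Factor: (λ + 4.2)(λ + 0.2)(λ + 2.6) = 0.
Roots: -0.2, -2.6, -4.2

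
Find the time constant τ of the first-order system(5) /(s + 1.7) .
First-order system: τ = -1/pole. Pole = -1.7. τ = -1/(-1.7) = 0.5882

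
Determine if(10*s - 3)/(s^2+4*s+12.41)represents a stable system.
Denominator: s^2 + 4*s + 12.41. Poles: -2 + 2.9j, -2 - 2.9j. All Re(p)<0: Yes (stable)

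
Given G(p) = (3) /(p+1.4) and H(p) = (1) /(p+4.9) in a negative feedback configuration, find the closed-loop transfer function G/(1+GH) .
Closed-loop T = G/(1+GH).
Numerator: G_num * H_den = 3*p + 14.7.
Denominator: G_den * H_den + G_num * H_num = (p^2 + 6.3*p + 6.86) + (3) = p^2 + 6.3*p + 9.86.
T(p) = (3*p + 14.7)/(p^2 + 6.3*p + 9.86)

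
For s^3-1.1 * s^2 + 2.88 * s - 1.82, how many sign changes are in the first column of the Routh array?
Routh array:
s^3: [1, 2.88]; s^2: [-1.1, -1.82]; s^1: [1.22545]; s^0: [-1.82]
First column: [1, -1.1, 1.22545, -1.82]. Sign changes = 3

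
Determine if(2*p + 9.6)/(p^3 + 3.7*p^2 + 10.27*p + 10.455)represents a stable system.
Denominator: p^3 + 3.7*p^2 + 10.27*p + 10.455 = (p + 1.5)(p^2 + 2.2*p + 6.97). Poles: -1.1 + 2.4j, -1.1 - 2.4j, -1.5. All Re(p)<0: Yes (stable)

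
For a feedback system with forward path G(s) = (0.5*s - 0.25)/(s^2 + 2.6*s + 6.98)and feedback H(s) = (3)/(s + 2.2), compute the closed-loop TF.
Closed-loop T = G/(1+GH).
Numerator: G_num * H_den = 0.5*s^2 + 0.85*s - 0.55.
Denominator: G_den * H_den + G_num * H_num = (s^3 + 4.8*s^2 + 12.7*s + 15.356) + (1.5*s - 0.75) = s^3 + 4.8*s^2 + 14.2*s + 14.606.
T(s) = (0.5*s^2 + 0.85*s - 0.55)/(s^3 + 4.8*s^2 + 14.2*s + 14.606)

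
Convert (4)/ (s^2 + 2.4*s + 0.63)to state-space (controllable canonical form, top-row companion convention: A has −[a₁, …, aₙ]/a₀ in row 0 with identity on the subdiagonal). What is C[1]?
Reachable canonical form: C = numerator coefficients (right-aligned, zero-padded to length n).
num = 4, C = [[0, 4]].
C[1] = 4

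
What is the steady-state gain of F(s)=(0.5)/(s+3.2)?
DC gain = F(0) = num(0)/den(0) = 0.5/3.2 = 0.1562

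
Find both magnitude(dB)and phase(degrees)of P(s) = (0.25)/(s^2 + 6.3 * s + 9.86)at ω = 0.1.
Substitute s = j*0.1: P(j0.1) = 0.0252773 - 0.00161672j.
|P| = 20*log₁₀(sqrt(Re²+Im²)) = -31.93 dB.
∠P = atan2(Im, Re) = -3.66°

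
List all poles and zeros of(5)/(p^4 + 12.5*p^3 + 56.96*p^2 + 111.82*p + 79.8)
Set denominator = 0: p^4 + 12.5*p^3 + 56.96*p^2 + 111.82*p + 79.8 = (p + 2)(p + 4.2)(p + 3.8)(p + 2.5) = 0 → Poles: -2, -2.5, -3.8, -4.2
Numerator is a nonzero constant (5) → Zeros: none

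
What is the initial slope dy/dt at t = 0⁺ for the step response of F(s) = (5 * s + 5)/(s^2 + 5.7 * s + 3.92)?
IVT: y'(0⁺) = lim_{s→∞} s²·Y(s) = lim_{s→∞} s·F(s).
deg(num) = 1, deg(den) = 2, relative degree = 1, so s·F(s) → (leading num)/(leading den) = 5/1 = 5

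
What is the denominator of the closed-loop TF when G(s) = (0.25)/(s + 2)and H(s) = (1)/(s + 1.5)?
Characteristic poly = G_den * H_den + G_num * H_num = (s^2 + 3.5*s + 3) + (0.25) = s^2 + 3.5*s + 3.25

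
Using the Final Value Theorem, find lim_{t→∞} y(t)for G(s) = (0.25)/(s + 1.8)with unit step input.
FVT: lim_{t→∞} y(t) = lim_{s→0} s*Y(s) where Y(s) = G(s)/s.
= lim_{s→0} G(s) = G(0) = num(0)/den(0) = 0.25/1.8 = 0.1389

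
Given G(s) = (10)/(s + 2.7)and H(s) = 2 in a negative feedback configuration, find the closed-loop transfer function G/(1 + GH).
Closed-loop T = G/(1+GH).
Numerator: G_num * H_den = 10.
Denominator: G_den * H_den + G_num * H_num = (s + 2.7) + (20) = s + 22.7.
T(s) = (10)/(s + 22.7)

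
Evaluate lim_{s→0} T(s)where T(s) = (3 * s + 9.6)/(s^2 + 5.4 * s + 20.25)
DC gain = T(0) = num(0)/den(0) = 9.6/20.25 = 0.4741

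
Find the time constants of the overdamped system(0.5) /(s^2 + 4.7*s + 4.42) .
Overdamped: real poles at -3.4, -1.3. τ = -1/pole → τ₁ = 0.2941, τ₂ = 0.7692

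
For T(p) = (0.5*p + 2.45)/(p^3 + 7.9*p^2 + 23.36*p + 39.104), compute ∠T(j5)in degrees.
Substitute p = j*5: T(j5) = -0.0162411 - 0.0149424j.
∠T(j5) = atan2(Im, Re) = atan2(-0.0149424, -0.0162411) = -137.38°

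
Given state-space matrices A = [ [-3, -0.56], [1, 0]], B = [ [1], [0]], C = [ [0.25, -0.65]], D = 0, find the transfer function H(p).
H(p) = C(pI - A)⁻¹B + D.
Characteristic polynomial det(pI - A) = p^2 + 3*p + 0.56.
Numerator from C·adj(pI-A)·B + D·det(pI-A) = 0.25*p - 0.65.
H(p) = (0.25*p - 0.65)/(p^2 + 3*p + 0.56)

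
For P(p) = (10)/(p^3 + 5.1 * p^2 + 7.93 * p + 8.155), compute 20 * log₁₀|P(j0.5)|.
Substitute p = j*0.5: P(j0.5) = 1.10825 - 0.618557j.
|P(j0.5)| = sqrt(Re² + Im²) = 1.269.
20*log₁₀(1.269) = 2.07 dB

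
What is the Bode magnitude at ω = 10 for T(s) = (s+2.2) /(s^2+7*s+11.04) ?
Substitute s = j*10: T(j10) = 0.0393548 - 0.0814429j.
|T(j10)| = sqrt(Re² + Im²) = 0.09045.
20*log₁₀(0.09045) = -20.87 dB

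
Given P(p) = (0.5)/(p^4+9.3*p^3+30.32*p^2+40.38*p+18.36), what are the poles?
Set denominator = 0: p^4 + 9.3*p^3 + 30.32*p^2 + 40.38*p + 18.36 = (p + 3)(p + 1.7)(p + 3.6)(p + 1) = 0 → Poles: -1, -1.7, -3, -3.6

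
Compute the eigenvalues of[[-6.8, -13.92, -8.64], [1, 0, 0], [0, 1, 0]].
Eigenvalues solve det(λI - A) = 0.
Characteristic polynomial: λ^3 + 6.8*λ^2 + 13.92*λ + 8.64 = 0.
Factor: (λ + 2)(λ + 3.6)(λ + 1.2) = 0.
Roots: -1.2, -2, -3.6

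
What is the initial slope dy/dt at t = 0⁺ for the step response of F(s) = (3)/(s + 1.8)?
IVT: y'(0⁺) = lim_{s→∞} s²·Y(s) = lim_{s→∞} s·F(s).
deg(num) = 0, deg(den) = 1, relative degree = 1, so s·F(s) → (leading num)/(leading den) = 3/1 = 3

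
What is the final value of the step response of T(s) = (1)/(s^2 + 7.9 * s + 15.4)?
FVT: lim_{t→∞} y(t) = lim_{s→0} s*Y(s) where Y(s) = T(s)/s.
= lim_{s→0} T(s) = T(0) = num(0)/den(0) = 1/15.4 = 0.06494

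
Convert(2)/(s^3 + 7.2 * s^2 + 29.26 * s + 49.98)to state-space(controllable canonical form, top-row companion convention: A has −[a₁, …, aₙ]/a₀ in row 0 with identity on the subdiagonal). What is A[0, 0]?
Reachable canonical form for den = s^3 + 7.2*s^2 + 29.26*s + 49.98: top row of A = -[a₁,a₂,...,aₙ]/a₀, ones on the subdiagonal, zeros elsewhere.
A = [[-7.2, -29.26, -49.98], [1, 0, 0], [0, 1, 0]].
A[0,0] = -7.2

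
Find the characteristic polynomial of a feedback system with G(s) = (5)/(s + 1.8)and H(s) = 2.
Characteristic poly = G_den * H_den + G_num * H_num = (s + 1.8) + (10) = s + 11.8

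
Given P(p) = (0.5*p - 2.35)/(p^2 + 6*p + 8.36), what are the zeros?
Set numerator = 0: 0.5*p - 2.35 = 0 → Zeros: 4.7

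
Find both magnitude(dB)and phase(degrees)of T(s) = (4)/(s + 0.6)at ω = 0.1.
Substitute s = j*0.1: T(j0.1) = 6.48649 - 1.08108j.
|T| = 20*log₁₀(sqrt(Re²+Im²)) = 16.36 dB.
∠T = atan2(Im, Re) = -9.46°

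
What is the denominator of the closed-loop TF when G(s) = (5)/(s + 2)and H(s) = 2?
Characteristic poly = G_den * H_den + G_num * H_num = (s + 2) + (10) = s + 12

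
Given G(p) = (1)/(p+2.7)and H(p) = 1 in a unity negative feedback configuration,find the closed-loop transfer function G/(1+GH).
Closed-loop T = G/(1+GH).
Numerator: G_num * H_den = 1.
Denominator: G_den * H_den + G_num * H_num = (p + 2.7) + (1) = p + 3.7.
T(p) = (1)/(p + 3.7)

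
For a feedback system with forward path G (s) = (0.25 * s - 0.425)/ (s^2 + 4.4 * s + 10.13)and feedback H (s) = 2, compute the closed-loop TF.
Closed-loop T = G/(1+GH).
Numerator: G_num * H_den = 0.25*s - 0.425.
Denominator: G_den * H_den + G_num * H_num = (s^2 + 4.4*s + 10.13) + (0.5*s - 0.85) = s^2 + 4.9*s + 9.28.
T(s) = (0.25*s - 0.425)/(s^2 + 4.9*s + 9.28)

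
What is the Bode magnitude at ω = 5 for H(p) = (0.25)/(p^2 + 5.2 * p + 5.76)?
Substitute p = j*5: H(j5) = -0.00459769 - 0.00621309j.
|H(j5)| = sqrt(Re² + Im²) = 0.007729.
20*log₁₀(0.007729) = -42.24 dB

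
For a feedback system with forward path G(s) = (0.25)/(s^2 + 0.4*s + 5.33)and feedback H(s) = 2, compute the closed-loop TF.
Closed-loop T = G/(1+GH).
Numerator: G_num * H_den = 0.25.
Denominator: G_den * H_den + G_num * H_num = (s^2 + 0.4*s + 5.33) + (0.5) = s^2 + 0.4*s + 5.83.
T(s) = (0.25)/(s^2 + 0.4*s + 5.83)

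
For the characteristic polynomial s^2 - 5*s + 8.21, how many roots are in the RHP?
Poles: 2.5 + 1.4j, 2.5 - 1.4j. RHP poles (Re>0): 2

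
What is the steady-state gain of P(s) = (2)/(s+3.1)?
DC gain = P(0) = num(0)/den(0) = 2/3.1 = 0.6452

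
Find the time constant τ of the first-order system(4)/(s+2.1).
First-order system: τ = -1/pole. Pole = -2.1. τ = -1/(-2.1) = 0.4762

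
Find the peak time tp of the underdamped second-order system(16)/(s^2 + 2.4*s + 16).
Standard form: ωn²/(s²+2ζωn·s+ωn²) → ωn = 4, ζ = 0.3.
ωd = ωn·√(1-ζ²) = 4·√(1-0.3²) = 3.816.
tp = π/ωd = π/3.816 = 0.8233 s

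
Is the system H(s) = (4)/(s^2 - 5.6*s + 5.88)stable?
Denominator: s^2 - 5.6*s + 5.88 = (s - 4.2)(s - 1.4). Poles: 1.4, 4.2. All Re(p)<0: No (unstable)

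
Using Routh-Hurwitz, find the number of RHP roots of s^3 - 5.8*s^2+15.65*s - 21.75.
Routh array:
s^3: [1, 15.65]; s^2: [-5.8, -21.75]; s^1: [11.9]; s^0: [-21.75]
First column: [1, -5.8, 11.9, -21.75]. Sign changes = RHP roots = 3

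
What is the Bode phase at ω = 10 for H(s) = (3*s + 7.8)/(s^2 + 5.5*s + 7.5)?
Substitute s = j*10: H(j10) = 0.0801727 - 0.276654j.
∠H(j10) = atan2(Im, Re) = atan2(-0.276654, 0.0801727) = -73.84°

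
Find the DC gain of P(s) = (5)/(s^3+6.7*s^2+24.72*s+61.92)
DC gain = P(0) = num(0)/den(0) = 5/61.92 = 0.08075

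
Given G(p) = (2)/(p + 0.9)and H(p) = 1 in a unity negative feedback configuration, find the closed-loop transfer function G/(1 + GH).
Closed-loop T = G/(1+GH).
Numerator: G_num * H_den = 2.
Denominator: G_den * H_den + G_num * H_num = (p + 0.9) + (2) = p + 2.9.
T(p) = (2)/(p + 2.9)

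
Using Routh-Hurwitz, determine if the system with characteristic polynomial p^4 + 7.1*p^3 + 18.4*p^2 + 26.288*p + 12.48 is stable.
Routh array:
p^4: [1, 18.4, 12.48]; p^3: [7.1, 26.288]; p^2: [14.6975, 12.48]; p^1: [20.2592]; p^0: [12.48]
First column: [1, 7.1, 14.6975, 20.2592, 12.48]. Sign changes = 0.
Yes, stable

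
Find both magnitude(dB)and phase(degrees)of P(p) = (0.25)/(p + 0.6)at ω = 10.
Substitute p = j*10: P(j10) = 0.00149462 - 0.0249103j.
|P| = 20*log₁₀(sqrt(Re²+Im²)) = -32.06 dB.
∠P = atan2(Im, Re) = -86.57°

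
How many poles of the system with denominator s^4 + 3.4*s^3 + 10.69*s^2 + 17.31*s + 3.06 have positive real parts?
s^4 + 3.4*s^3 + 10.69*s^2 + 17.31*s + 3.06 = (s + 2)(s + 0.2)(s^2 + 1.2*s + 7.65). Poles: -0.2, -0.6 + 2.7j, -0.6 - 2.7j, -2. RHP poles (Re>0): 0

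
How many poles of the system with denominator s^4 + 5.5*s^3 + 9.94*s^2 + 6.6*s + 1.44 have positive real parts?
s^4 + 5.5*s^3 + 9.94*s^2 + 6.6*s + 1.44 = (s + 0.5)(s + 2.4)(s + 2)(s + 0.6). Poles: -0.5, -0.6, -2, -2.4. RHP poles (Re>0): 0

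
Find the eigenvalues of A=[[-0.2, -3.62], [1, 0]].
Eigenvalues solve det(λI - A) = 0.
Characteristic polynomial: λ^2 + 0.2*λ + 3.62 = 0.
Roots: -0.1 + 1.9j, -0.1 - 1.9j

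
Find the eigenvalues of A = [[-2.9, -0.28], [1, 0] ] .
Eigenvalues solve det(λI - A) = 0.
Characteristic polynomial: λ^2 + 2.9*λ + 0.28 = 0.
Factor: (λ + 0.1)(λ + 2.8) = 0.
Roots: -0.1, -2.8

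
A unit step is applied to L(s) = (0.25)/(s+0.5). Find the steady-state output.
FVT: lim_{t→∞} y(t) = lim_{s→0} s*Y(s) where Y(s) = L(s)/s.
= lim_{s→0} L(s) = L(0) = num(0)/den(0) = 0.25/0.5 = 0.5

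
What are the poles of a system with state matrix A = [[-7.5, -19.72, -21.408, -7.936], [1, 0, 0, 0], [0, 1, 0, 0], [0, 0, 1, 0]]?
Eigenvalues solve det(λI - A) = 0.
Characteristic polynomial: λ^4 + 7.5*λ^3 + 19.72*λ^2 + 21.408*λ + 7.936 = 0.
Factor: (λ + 1.6)(λ + 0.8)(λ + 3.1)(λ + 2) = 0.
Roots: -0.8, -1.6, -2, -3.1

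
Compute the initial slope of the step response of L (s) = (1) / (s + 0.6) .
IVT: y'(0⁺) = lim_{s→∞} s²·Y(s) = lim_{s→∞} s·L(s).
deg(num) = 0, deg(den) = 1, relative degree = 1, so s·L(s) → (leading num)/(leading den) = 1/1 = 1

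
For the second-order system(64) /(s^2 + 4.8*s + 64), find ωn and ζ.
Standard form: ωn²/(s²+2ζωn·s+ωn²).
const=64=ωn² → ωn=8, s coeff=4.8=2ζωn → ζ=0.3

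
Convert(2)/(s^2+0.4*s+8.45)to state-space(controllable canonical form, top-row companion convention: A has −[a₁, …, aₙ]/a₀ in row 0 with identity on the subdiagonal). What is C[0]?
Reachable canonical form: C = numerator coefficients (right-aligned, zero-padded to length n).
num = 2, C = [[0, 2]].
C[0] = 0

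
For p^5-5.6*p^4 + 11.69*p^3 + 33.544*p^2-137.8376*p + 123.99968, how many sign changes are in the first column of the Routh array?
Routh array:
p^5: [1, 11.69, -137.8376]; p^4: [-5.6, 33.544, 123.99968]; p^3: [17.68, -115.6948]; p^2: [-3.10141, 123.99968]; p^1: [591.181]; p^0: [123.99968]
First column: [1, -5.6, 17.68, -3.10141, 591.181, 123.99968]. Sign changes = 4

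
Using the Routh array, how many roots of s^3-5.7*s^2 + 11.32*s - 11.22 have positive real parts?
Routh array:
s^3: [1, 11.32]; s^2: [-5.7, -11.22]; s^1: [9.35158]; s^0: [-11.22]
First column: [1, -5.7, 9.35158, -11.22]. Sign changes = RHP roots = 3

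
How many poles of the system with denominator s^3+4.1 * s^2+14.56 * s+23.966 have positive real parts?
s^3 + 4.1*s^2 + 14.56*s + 23.966 = (s + 2.3)(s^2 + 1.8*s + 10.42). Poles: -0.9 + 3.1j, -0.9 - 3.1j, -2.3. RHP poles (Re>0): 0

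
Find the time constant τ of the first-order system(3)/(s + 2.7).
First-order system: τ = -1/pole. Pole = -2.7. τ = -1/(-2.7) = 0.3704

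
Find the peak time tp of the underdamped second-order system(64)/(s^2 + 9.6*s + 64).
Standard form: ωn²/(s²+2ζωn·s+ωn²) → ωn = 8, ζ = 0.6.
ωd = ωn·√(1-ζ²) = 8·√(1-0.6²) = 6.4.
tp = π/ωd = π/6.4 = 0.4909 s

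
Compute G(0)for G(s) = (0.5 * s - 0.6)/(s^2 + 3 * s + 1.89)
DC gain = G(0) = num(0)/den(0) = -0.6/1.89 = -0.3175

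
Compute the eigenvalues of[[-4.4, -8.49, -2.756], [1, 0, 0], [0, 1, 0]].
Eigenvalues solve det(λI - A) = 0.
Characteristic polynomial: λ^3 + 4.4*λ^2 + 8.49*λ + 2.756 = 0.
Factor: (λ + 0.4)(λ^2 + 4*λ + 6.89) = 0.
Roots: -0.4, -2 + 1.7j, -2 - 1.7j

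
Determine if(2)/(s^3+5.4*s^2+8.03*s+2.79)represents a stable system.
Denominator: s^3 + 5.4*s^2 + 8.03*s + 2.79 = (s + 1.8)(s + 0.5)(s + 3.1). Poles: -0.5, -1.8, -3.1. All Re(p)<0: Yes (stable)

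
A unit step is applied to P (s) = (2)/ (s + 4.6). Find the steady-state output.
FVT: lim_{t→∞} y(t) = lim_{s→0} s*Y(s) where Y(s) = P(s)/s.
= lim_{s→0} P(s) = P(0) = num(0)/den(0) = 2/4.6 = 0.4348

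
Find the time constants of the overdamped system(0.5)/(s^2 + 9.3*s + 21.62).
Overdamped: real poles at -4.7, -4.6. τ = -1/pole → τ₁ = 0.2128, τ₂ = 0.2174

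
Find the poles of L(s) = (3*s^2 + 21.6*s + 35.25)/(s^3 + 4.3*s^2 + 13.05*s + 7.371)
Set denominator = 0: s^3 + 4.3*s^2 + 13.05*s + 7.371 = (s + 0.7)(s^2 + 3.6*s + 10.53) = 0 → Poles: -0.7, -1.8 + 2.7j, -1.8 - 2.7j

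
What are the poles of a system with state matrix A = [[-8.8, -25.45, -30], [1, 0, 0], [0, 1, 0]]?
Eigenvalues solve det(λI - A) = 0.
Characteristic polynomial: λ^3 + 8.8*λ^2 + 25.45*λ + 30 = 0.
Factor: (λ + 4.8)(λ^2 + 4*λ + 6.25) = 0.
Roots: -2 + 1.5j, -2 - 1.5j, -4.8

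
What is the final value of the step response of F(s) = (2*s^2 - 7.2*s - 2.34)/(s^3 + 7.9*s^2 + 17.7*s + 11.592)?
FVT: lim_{t→∞} y(t) = lim_{s→0} s*Y(s) where Y(s) = F(s)/s.
= lim_{s→0} F(s) = F(0) = num(0)/den(0) = -2.34/11.592 = -0.2019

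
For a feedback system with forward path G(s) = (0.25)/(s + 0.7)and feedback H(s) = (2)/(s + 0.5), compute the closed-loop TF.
Closed-loop T = G/(1+GH).
Numerator: G_num * H_den = 0.25*s + 0.125.
Denominator: G_den * H_den + G_num * H_num = (s^2 + 1.2*s + 0.35) + (0.5) = s^2 + 1.2*s + 0.85.
T(s) = (0.25*s + 0.125)/(s^2 + 1.2*s + 0.85)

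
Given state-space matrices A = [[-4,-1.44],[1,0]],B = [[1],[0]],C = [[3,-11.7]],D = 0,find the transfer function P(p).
P(p) = C(pI - A)⁻¹B + D.
Characteristic polynomial det(pI - A) = p^2 + 4*p + 1.44.
Numerator from C·adj(pI-A)·B + D·det(pI-A) = 3*p - 11.7.
P(p) = (3*p - 11.7)/(p^2 + 4*p + 1.44)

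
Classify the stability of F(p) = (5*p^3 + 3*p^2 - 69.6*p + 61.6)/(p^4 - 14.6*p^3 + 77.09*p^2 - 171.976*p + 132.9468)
Denominator: p^4 - 14.6*p^3 + 77.09*p^2 - 171.976*p + 132.9468 = (p - 3.8)(p - 4.9)(p - 1.7)(p - 4.2). Poles: 1.7, 3.8, 4.2, 4.9. Unstable (4 pole(s) in RHP)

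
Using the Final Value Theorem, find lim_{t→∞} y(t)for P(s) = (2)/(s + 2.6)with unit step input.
FVT: lim_{t→∞} y(t) = lim_{s→0} s*Y(s) where Y(s) = P(s)/s.
= lim_{s→0} P(s) = P(0) = num(0)/den(0) = 2/2.6 = 0.7692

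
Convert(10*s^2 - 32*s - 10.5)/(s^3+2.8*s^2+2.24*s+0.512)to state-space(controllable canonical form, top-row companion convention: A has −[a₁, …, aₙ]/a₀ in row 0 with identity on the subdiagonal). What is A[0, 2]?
Reachable canonical form for den = s^3 + 2.8*s^2 + 2.24*s + 0.512: top row of A = -[a₁,a₂,...,aₙ]/a₀, ones on the subdiagonal, zeros elsewhere.
A = [[-2.8, -2.24, -0.512], [1, 0, 0], [0, 1, 0]].
A[0,2] = -0.512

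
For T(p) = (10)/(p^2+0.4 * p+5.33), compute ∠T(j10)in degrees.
Substitute p = j*10: T(j10) = -0.105442 - 0.00445513j.
∠T(j10) = atan2(Im, Re) = atan2(-0.00445513, -0.105442) = -177.58°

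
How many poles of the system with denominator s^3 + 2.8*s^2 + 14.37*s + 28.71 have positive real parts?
s^3 + 2.8*s^2 + 14.37*s + 28.71 = (s + 2.2)(s^2 + 0.6*s + 13.05). Poles: -0.3 + 3.6j, -0.3 - 3.6j, -2.2. RHP poles (Re>0): 0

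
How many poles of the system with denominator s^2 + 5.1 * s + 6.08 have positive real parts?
s^2 + 5.1*s + 6.08 = (s + 1.9)(s + 3.2). Poles: -1.9, -3.2. RHP poles (Re>0): 0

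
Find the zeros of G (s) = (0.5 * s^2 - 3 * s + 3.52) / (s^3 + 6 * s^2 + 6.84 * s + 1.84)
Set numerator = 0: 0.5*s^2 - 3*s + 3.52 = 0.5*(s - 1.6)(s - 4.4) = 0 → Zeros: 1.6, 4.4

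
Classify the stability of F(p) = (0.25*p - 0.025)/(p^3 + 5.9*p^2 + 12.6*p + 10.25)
Denominator: p^3 + 5.9*p^2 + 12.6*p + 10.25 = (p + 2.5)(p^2 + 3.4*p + 4.1). Poles: -1.7 + 1.1j, -1.7 - 1.1j, -2.5. Stable (all poles in LHP)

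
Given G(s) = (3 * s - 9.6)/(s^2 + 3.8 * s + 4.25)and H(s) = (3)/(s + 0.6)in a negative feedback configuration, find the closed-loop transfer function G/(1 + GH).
Closed-loop T = G/(1+GH).
Numerator: G_num * H_den = 3*s^2 - 7.8*s - 5.76.
Denominator: G_den * H_den + G_num * H_num = (s^3 + 4.4*s^2 + 6.53*s + 2.55) + (9*s - 28.8) = s^3 + 4.4*s^2 + 15.53*s - 26.25.
T(s) = (3*s^2 - 7.8*s - 5.76)/(s^3 + 4.4*s^2 + 15.53*s - 26.25)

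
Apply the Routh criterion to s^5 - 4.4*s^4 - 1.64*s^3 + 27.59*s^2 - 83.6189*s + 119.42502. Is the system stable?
Routh array:
s^5: [1, -1.64, -83.6189]; s^4: [-4.4, 27.59, 119.42502]; s^3: [4.63045, -56.47685]; s^2: [-26.076, 119.42502]; s^1: [-35.2699]; s^0: [119.42502]
First column: [1, -4.4, 4.63045, -26.076, -35.2699, 119.42502]. Sign changes = 4.
No, unstable (4 RHP root(s))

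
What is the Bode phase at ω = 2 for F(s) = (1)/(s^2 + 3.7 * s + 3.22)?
Substitute s = j*2: F(j2) = -0.0140875 - 0.13365j.
∠F(j2) = atan2(Im, Re) = atan2(-0.13365, -0.0140875) = -96.02°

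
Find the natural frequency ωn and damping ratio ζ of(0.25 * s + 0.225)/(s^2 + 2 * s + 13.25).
Underdamped: complex pole -1 + 3.5j. ωn = |pole| = 3.64, ζ = -Re(pole)/ωn = 0.2747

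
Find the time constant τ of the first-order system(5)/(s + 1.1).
First-order system: τ = -1/pole. Pole = -1.1. τ = -1/(-1.1) = 0.9091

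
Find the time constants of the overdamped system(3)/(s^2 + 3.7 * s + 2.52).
Overdamped: real poles at -0.9, -2.8. τ = -1/pole → τ₁ = 1.111, τ₂ = 0.3571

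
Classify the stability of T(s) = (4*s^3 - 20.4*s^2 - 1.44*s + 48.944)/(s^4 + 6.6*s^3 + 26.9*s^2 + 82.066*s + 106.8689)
Denominator: s^4 + 6.6*s^3 + 26.9*s^2 + 82.066*s + 106.8689 = (s^2 + s + 13.21)(s^2 + 5.6*s + 8.09). Poles: -0.5 + 3.6j, -0.5 - 3.6j, -2.8 + 0.5j, -2.8 - 0.5j. Stable (all poles in LHP)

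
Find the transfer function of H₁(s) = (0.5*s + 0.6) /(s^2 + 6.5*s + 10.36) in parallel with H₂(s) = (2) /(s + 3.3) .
Parallel: H = H₁ + H₂ = (n₁·d₂ + n₂·d₁)/(d₁·d₂).
n₁·d₂ = 0.5*s^2 + 2.25*s + 1.98. n₂·d₁ = 2*s^2 + 13*s + 20.72. Sum = 2.5*s^2 + 15.25*s + 22.7. d₁·d₂ = s^3 + 9.8*s^2 + 31.81*s + 34.188.
H(s) = (2.5*s^2 + 15.25*s + 22.7)/(s^3 + 9.8*s^2 + 31.81*s + 34.188)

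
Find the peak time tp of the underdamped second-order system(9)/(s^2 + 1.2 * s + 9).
Standard form: ωn²/(s²+2ζωn·s+ωn²) → ωn = 3, ζ = 0.2.
ωd = ωn·√(1-ζ²) = 3·√(1-0.2²) = 2.939.
tp = π/ωd = π/2.939 = 1.069 s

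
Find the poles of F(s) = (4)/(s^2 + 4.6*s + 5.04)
Set denominator = 0: s^2 + 4.6*s + 5.04 = (s + 1.8)(s + 2.8) = 0 → Poles: -1.8, -2.8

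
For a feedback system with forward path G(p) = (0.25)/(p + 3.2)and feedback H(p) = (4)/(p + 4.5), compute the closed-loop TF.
Closed-loop T = G/(1+GH).
Numerator: G_num * H_den = 0.25*p + 1.125.
Denominator: G_den * H_den + G_num * H_num = (p^2 + 7.7*p + 14.4) + (1) = p^2 + 7.7*p + 15.4.
T(p) = (0.25*p + 1.125)/(p^2 + 7.7*p + 15.4)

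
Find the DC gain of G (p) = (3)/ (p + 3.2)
DC gain = G(0) = num(0)/den(0) = 3/3.2 = 0.9375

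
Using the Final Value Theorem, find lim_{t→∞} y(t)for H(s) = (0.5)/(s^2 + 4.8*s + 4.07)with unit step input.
FVT: lim_{t→∞} y(t) = lim_{s→0} s*Y(s) where Y(s) = H(s)/s.
= lim_{s→0} H(s) = H(0) = num(0)/den(0) = 0.5/4.07 = 0.1229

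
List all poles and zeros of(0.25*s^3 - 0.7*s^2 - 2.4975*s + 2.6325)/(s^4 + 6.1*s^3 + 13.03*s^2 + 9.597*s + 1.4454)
Set denominator = 0: s^4 + 6.1*s^3 + 13.03*s^2 + 9.597*s + 1.4454 = (s + 0.2)(s + 1.1)(s^2 + 4.8*s + 6.57) = 0 → Poles: -0.2, -1.1, -2.4 + 0.9j, -2.4 - 0.9j
Set numerator = 0: 0.25*s^3 - 0.7*s^2 - 2.4975*s + 2.6325 = 0.25*(s + 2.6)(s - 4.5)(s - 0.9) = 0 → Zeros: -2.6, 0.9, 4.5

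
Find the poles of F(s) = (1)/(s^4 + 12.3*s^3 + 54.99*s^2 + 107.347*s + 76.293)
Set denominator = 0: s^4 + 12.3*s^3 + 54.99*s^2 + 107.347*s + 76.293 = (s + 4.9)(s + 1.8)(s^2 + 5.6*s + 8.65) = 0 → Poles: -1.8, -2.8 + 0.9j, -2.8 - 0.9j, -4.9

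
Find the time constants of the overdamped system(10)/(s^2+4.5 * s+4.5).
Overdamped: real poles at -3, -1.5. τ = -1/pole → τ₁ = 0.3333, τ₂ = 0.6667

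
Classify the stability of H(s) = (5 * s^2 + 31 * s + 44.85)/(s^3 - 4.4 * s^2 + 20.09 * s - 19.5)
Denominator: s^3 - 4.4*s^2 + 20.09*s - 19.5 = (s - 1.2)(s^2 - 3.2*s + 16.25). Poles: 1.2, 1.6 + 3.7j, 1.6 - 3.7j. Unstable (3 pole(s) in RHP)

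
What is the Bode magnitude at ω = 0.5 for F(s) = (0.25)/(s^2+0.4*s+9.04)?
Substitute s = j*0.5: F(j0.5) = 0.0284267 - 0.000646796j.
|F(j0.5)| = sqrt(Re² + Im²) = 0.02843.
20*log₁₀(0.02843) = -30.92 dB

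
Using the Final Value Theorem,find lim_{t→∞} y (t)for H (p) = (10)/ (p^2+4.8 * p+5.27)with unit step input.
FVT: lim_{t→∞} y(t) = lim_{p→0} p*Y(p) where Y(p) = H(p)/p.
= lim_{p→0} H(p) = H(0) = num(0)/den(0) = 10/5.27 = 1.898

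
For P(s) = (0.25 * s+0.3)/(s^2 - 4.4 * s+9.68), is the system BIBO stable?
Denominator: s^2 - 4.4*s + 9.68. Poles: 2.2 + 2.2j, 2.2 - 2.2j. All Re(p)<0: No (unstable)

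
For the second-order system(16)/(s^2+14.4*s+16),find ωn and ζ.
Standard form: ωn²/(s²+2ζωn·s+ωn²).
const=16=ωn² → ωn=4, s coeff=14.4=2ζωn → ζ=1.8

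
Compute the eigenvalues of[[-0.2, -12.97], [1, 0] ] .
Eigenvalues solve det(λI - A) = 0.
Characteristic polynomial: λ^2 + 0.2*λ + 12.97 = 0.
Roots: -0.1 + 3.6j, -0.1 - 3.6j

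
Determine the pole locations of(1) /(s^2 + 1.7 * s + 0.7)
Set denominator = 0: s^2 + 1.7*s + 0.7 = (s + 1)(s + 0.7) = 0 → Poles: -0.7, -1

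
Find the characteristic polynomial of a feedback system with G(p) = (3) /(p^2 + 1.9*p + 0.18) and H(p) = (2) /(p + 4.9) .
Characteristic poly = G_den * H_den + G_num * H_num = (p^3 + 6.8*p^2 + 9.49*p + 0.882) + (6) = p^3 + 6.8*p^2 + 9.49*p + 6.882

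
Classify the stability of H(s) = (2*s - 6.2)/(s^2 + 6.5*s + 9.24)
Denominator: s^2 + 6.5*s + 9.24 = (s + 2.1)(s + 4.4). Poles: -2.1, -4.4. Stable (all poles in LHP)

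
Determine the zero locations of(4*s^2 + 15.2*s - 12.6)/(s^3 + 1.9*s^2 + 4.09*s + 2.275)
Set numerator = 0: 4*s^2 + 15.2*s - 12.6 = 4*(s - 0.7)(s + 4.5) = 0 → Zeros: -4.5, 0.7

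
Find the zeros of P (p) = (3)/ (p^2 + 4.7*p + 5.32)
Numerator is a nonzero constant (3) → Zeros: none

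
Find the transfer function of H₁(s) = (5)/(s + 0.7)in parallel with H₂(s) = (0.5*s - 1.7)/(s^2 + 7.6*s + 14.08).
Parallel: H = H₁ + H₂ = (n₁·d₂ + n₂·d₁)/(d₁·d₂).
n₁·d₂ = 5*s^2 + 38*s + 70.4. n₂·d₁ = 0.5*s^2 - 1.35*s - 1.19. Sum = 5.5*s^2 + 36.65*s + 69.21. d₁·d₂ = s^3 + 8.3*s^2 + 19.4*s + 9.856.
H(s) = (5.5*s^2 + 36.65*s + 69.21)/(s^3 + 8.3*s^2 + 19.4*s + 9.856)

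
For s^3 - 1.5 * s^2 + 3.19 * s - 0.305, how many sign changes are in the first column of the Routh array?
Routh array:
s^3: [1, 3.19]; s^2: [-1.5, -0.305]; s^1: [2.98667]; s^0: [-0.305]
First column: [1, -1.5, 2.98667, -0.305]. Sign changes = 3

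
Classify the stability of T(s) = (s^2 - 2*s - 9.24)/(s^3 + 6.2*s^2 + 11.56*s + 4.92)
Denominator: s^3 + 6.2*s^2 + 11.56*s + 4.92 = (s + 0.6)(s^2 + 5.6*s + 8.2). Poles: -0.6, -2.8 + 0.6j, -2.8 - 0.6j. Stable (all poles in LHP)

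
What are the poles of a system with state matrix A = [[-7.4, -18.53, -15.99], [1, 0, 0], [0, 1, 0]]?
Eigenvalues solve det(λI - A) = 0.
Characteristic polynomial: λ^3 + 7.4*λ^2 + 18.53*λ + 15.99 = 0.
Factor: (λ + 3)(λ^2 + 4.4*λ + 5.33) = 0.
Roots: -2.2 + 0.7j, -2.2 - 0.7j, -3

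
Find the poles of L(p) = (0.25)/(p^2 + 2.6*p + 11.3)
Set denominator = 0: p^2 + 2.6*p + 11.3 = 0 → Poles: -1.3 + 3.1j, -1.3 - 3.1j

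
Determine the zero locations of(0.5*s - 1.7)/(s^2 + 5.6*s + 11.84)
Set numerator = 0: 0.5*s - 1.7 = 0 → Zeros: 3.4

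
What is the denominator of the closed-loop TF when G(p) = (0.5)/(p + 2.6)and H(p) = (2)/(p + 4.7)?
Characteristic poly = G_den * H_den + G_num * H_num = (p^2 + 7.3*p + 12.22) + (1) = p^2 + 7.3*p + 13.22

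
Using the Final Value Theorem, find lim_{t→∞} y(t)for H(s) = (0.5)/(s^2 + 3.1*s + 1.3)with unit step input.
FVT: lim_{t→∞} y(t) = lim_{s→0} s*Y(s) where Y(s) = H(s)/s.
= lim_{s→0} H(s) = H(0) = num(0)/den(0) = 0.5/1.3 = 0.3846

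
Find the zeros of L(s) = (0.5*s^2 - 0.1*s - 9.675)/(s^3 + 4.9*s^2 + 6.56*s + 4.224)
Set numerator = 0: 0.5*s^2 - 0.1*s - 9.675 = 0.5*(s - 4.5)(s + 4.3) = 0 → Zeros: -4.3, 4.5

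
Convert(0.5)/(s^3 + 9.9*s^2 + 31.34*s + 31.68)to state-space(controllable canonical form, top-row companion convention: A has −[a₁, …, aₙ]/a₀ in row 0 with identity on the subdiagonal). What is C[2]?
Reachable canonical form: C = numerator coefficients (right-aligned, zero-padded to length n).
num = 0.5, C = [[0, 0, 0.5]].
C[2] = 0.5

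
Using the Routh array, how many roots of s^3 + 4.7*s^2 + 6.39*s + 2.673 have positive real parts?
Routh array:
s^3: [1, 6.39]; s^2: [4.7, 2.673]; s^1: [5.82128]; s^0: [2.673]
First column: [1, 4.7, 5.82128, 2.673]. Sign changes = RHP roots = 0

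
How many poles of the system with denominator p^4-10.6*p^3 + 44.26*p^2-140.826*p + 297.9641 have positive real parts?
p^4 - 10.6*p^3 + 44.26*p^2 - 140.826*p + 297.9641 = (p - 4.9)(p - 4.9)(p^2 - 0.8*p + 12.41). Poles: 0.4 + 3.5j, 0.4 - 3.5j, 4.9, 4.9. RHP poles (Re>0): 4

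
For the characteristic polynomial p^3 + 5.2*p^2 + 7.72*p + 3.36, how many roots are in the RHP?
p^3 + 5.2*p^2 + 7.72*p + 3.36 = (p + 0.8)(p + 1.4)(p + 3). Poles: -0.8, -1.4, -3. RHP poles (Re>0): 0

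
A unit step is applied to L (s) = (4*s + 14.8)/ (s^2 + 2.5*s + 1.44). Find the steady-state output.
FVT: lim_{t→∞} y(t) = lim_{s→0} s*Y(s) where Y(s) = L(s)/s.
= lim_{s→0} L(s) = L(0) = num(0)/den(0) = 14.8/1.44 = 10.28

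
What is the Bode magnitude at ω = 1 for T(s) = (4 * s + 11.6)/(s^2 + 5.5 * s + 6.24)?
Substitute s = j*1: T(j1) = 1.43454 - 0.742363j.
|T(j1)| = sqrt(Re² + Im²) = 1.615.
20*log₁₀(1.615) = 4.16 dB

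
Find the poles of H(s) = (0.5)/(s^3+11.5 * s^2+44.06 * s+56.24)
Set denominator = 0: s^3 + 11.5*s^2 + 44.06*s + 56.24 = (s + 3.8)(s + 4)(s + 3.7) = 0 → Poles: -3.7, -3.8, -4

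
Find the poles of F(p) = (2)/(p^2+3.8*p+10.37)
Set denominator = 0: p^2 + 3.8*p + 10.37 = 0 → Poles: -1.9 + 2.6j, -1.9 - 2.6j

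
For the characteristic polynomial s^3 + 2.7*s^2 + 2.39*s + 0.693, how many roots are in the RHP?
s^3 + 2.7*s^2 + 2.39*s + 0.693 = (s + 1.1)(s + 0.7)(s + 0.9). Poles: -0.7, -0.9, -1.1. RHP poles (Re>0): 0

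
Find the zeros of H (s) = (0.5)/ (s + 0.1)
Numerator is a nonzero constant (0.5) → Zeros: none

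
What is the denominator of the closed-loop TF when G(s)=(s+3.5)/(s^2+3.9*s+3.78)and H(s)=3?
Characteristic poly = G_den * H_den + G_num * H_num = (s^2 + 3.9*s + 3.78) + (3*s + 10.5) = s^2 + 6.9*s + 14.28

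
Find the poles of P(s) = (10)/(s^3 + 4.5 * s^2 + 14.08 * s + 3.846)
Set denominator = 0: s^3 + 4.5*s^2 + 14.08*s + 3.846 = (s + 0.3)(s^2 + 4.2*s + 12.82) = 0 → Poles: -0.3, -2.1 + 2.9j, -2.1 - 2.9j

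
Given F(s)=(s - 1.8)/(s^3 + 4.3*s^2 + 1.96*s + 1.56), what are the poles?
Set denominator = 0: s^3 + 4.3*s^2 + 1.96*s + 1.56 = (s + 3.9)(s^2 + 0.4*s + 0.4) = 0 → Poles: -0.2 + 0.6j, -0.2 - 0.6j, -3.9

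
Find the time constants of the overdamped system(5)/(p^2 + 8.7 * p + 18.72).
Overdamped: real poles at -3.9, -4.8. τ = -1/pole → τ₁ = 0.2564, τ₂ = 0.2083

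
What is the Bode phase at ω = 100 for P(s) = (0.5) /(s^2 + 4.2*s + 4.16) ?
Substitute s = j*100: P(j100) = -4.99327e-05 - 2.09804e-06j.
∠P(j100) = atan2(Im, Re) = atan2(-2.09804e-06, -4.99327e-05) = -177.59°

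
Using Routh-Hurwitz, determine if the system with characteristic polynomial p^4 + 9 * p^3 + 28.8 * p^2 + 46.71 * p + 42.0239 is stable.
Routh array:
p^4: [1, 28.8, 42.0239]; p^3: [9, 46.71]; p^2: [23.61, 42.0239]; p^1: [30.6907]; p^0: [42.0239]
First column: [1, 9, 23.61, 30.6907, 42.0239]. Sign changes = 0.
Yes, stable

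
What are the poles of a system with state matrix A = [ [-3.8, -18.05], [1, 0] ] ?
Eigenvalues solve det(λI - A) = 0.
Characteristic polynomial: λ^2 + 3.8*λ + 18.05 = 0.
Roots: -1.9 + 3.8j, -1.9 - 3.8j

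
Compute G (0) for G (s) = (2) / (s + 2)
DC gain = G(0) = num(0)/den(0) = 2/2 = 1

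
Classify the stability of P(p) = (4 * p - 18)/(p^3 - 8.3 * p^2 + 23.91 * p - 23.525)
Denominator: p^3 - 8.3*p^2 + 23.91*p - 23.525 = (p - 2.5)(p^2 - 5.8*p + 9.41). Poles: 2.5, 2.9 + 1j, 2.9 - 1j. Unstable (3 pole(s) in RHP)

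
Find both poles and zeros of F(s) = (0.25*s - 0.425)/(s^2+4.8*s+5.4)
Set denominator = 0: s^2 + 4.8*s + 5.4 = (s + 3)(s + 1.8) = 0 → Poles: -1.8, -3
Set numerator = 0: 0.25*s - 0.425 = 0 → Zeros: 1.7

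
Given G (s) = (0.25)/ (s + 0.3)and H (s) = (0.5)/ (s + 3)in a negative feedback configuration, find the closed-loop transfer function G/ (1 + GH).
Closed-loop T = G/(1+GH).
Numerator: G_num * H_den = 0.25*s + 0.75.
Denominator: G_den * H_den + G_num * H_num = (s^2 + 3.3*s + 0.9) + (0.125) = s^2 + 3.3*s + 1.025.
T(s) = (0.25*s + 0.75)/(s^2 + 3.3*s + 1.025)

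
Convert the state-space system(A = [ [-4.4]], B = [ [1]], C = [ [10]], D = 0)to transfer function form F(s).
F(s) = C(sI - A)⁻¹B + D.
Characteristic polynomial det(sI - A) = s + 4.4.
Numerator from C·adj(sI-A)·B + D·det(sI-A) = 10.
F(s) = (10)/(s + 4.4)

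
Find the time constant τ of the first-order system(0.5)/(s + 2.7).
First-order system: τ = -1/pole. Pole = -2.7. τ = -1/(-2.7) = 0.3704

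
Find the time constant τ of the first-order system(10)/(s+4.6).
First-order system: τ = -1/pole. Pole = -4.6. τ = -1/(-4.6) = 0.2174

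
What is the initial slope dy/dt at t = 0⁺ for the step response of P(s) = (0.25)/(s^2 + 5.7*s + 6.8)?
IVT: y'(0⁺) = lim_{s→∞} s²·Y(s) = lim_{s→∞} s·P(s).
deg(num) = 0, deg(den) = 2, relative degree = 2 ≥ 2, so s·P(s) → 0. Initial slope = 0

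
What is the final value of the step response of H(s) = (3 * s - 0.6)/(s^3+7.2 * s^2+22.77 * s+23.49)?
FVT: lim_{t→∞} y(t) = lim_{s→0} s*Y(s) where Y(s) = H(s)/s.
= lim_{s→0} H(s) = H(0) = num(0)/den(0) = -0.6/23.49 = -0.02554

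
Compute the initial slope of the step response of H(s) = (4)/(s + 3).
IVT: y'(0⁺) = lim_{s→∞} s²·Y(s) = lim_{s→∞} s·H(s).
deg(num) = 0, deg(den) = 1, relative degree = 1, so s·H(s) → (leading num)/(leading den) = 4/1 = 4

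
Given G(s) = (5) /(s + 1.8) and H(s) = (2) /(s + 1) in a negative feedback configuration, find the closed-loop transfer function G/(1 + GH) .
Closed-loop T = G/(1+GH).
Numerator: G_num * H_den = 5*s + 5.
Denominator: G_den * H_den + G_num * H_num = (s^2 + 2.8*s + 1.8) + (10) = s^2 + 2.8*s + 11.8.
T(s) = (5*s + 5)/(s^2 + 2.8*s + 11.8)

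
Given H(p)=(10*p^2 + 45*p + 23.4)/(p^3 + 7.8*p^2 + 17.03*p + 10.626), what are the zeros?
Set numerator = 0: 10*p^2 + 45*p + 23.4 = 10*(p + 3.9)(p + 0.6) = 0 → Zeros: -0.6, -3.9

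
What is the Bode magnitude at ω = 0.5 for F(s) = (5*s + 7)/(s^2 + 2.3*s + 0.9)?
Substitute s = j*0.5: F(j0.5) = 4.25501 - 3.68195j.
|F(j0.5)| = sqrt(Re² + Im²) = 5.627.
20*log₁₀(5.627) = 15.01 dB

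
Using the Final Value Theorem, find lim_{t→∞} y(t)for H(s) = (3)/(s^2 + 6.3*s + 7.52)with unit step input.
FVT: lim_{t→∞} y(t) = lim_{s→0} s*Y(s) where Y(s) = H(s)/s.
= lim_{s→0} H(s) = H(0) = num(0)/den(0) = 3/7.52 = 0.3989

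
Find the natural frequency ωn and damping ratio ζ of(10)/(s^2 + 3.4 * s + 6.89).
Underdamped: complex pole -1.7 + 2j. ωn = |pole| = 2.625, ζ = -Re(pole)/ωn = 0.6476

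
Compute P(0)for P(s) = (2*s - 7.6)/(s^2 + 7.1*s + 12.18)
DC gain = P(0) = num(0)/den(0) = -7.6/12.18 = -0.624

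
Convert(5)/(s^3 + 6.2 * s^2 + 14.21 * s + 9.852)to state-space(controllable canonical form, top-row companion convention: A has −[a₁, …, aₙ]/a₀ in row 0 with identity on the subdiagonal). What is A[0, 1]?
Reachable canonical form for den = s^3 + 6.2*s^2 + 14.21*s + 9.852: top row of A = -[a₁,a₂,...,aₙ]/a₀, ones on the subdiagonal, zeros elsewhere.
A = [[-6.2, -14.21, -9.852], [1, 0, 0], [0, 1, 0]].
A[0,1] = -14.21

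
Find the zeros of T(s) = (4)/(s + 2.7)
Numerator is a nonzero constant (4) → Zeros: none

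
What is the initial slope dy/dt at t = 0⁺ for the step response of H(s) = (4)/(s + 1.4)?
IVT: y'(0⁺) = lim_{s→∞} s²·Y(s) = lim_{s→∞} s·H(s).
deg(num) = 0, deg(den) = 1, relative degree = 1, so s·H(s) → (leading num)/(leading den) = 4/1 = 4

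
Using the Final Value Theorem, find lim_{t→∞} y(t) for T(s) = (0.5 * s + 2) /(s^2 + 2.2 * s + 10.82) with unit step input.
FVT: lim_{t→∞} y(t) = lim_{s→0} s*Y(s) where Y(s) = T(s)/s.
= lim_{s→0} T(s) = T(0) = num(0)/den(0) = 2/10.82 = 0.1848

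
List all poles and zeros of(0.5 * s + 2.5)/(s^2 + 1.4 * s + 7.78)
Set denominator = 0: s^2 + 1.4*s + 7.78 = 0 → Poles: -0.7 + 2.7j, -0.7 - 2.7j
Set numerator = 0: 0.5*s + 2.5 = 0 → Zeros: -5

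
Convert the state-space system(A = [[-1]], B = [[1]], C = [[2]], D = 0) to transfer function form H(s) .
H(s) = C(sI - A)⁻¹B + D.
Characteristic polynomial det(sI - A) = s + 1.
Numerator from C·adj(sI-A)·B + D·det(sI-A) = 2.
H(s) = (2)/(s + 1)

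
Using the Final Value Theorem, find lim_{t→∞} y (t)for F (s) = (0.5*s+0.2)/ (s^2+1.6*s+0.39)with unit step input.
FVT: lim_{t→∞} y(t) = lim_{s→0} s*Y(s) where Y(s) = F(s)/s.
= lim_{s→0} F(s) = F(0) = num(0)/den(0) = 0.2/0.39 = 0.5128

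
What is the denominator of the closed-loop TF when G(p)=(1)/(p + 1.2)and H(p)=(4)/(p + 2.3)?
Characteristic poly = G_den * H_den + G_num * H_num = (p^2 + 3.5*p + 2.76) + (4) = p^2 + 3.5*p + 6.76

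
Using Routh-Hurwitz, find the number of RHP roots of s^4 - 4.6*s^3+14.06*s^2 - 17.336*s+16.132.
Routh array:
s^4: [1, 14.06, 16.132]; s^3: [-4.6, -17.336]; s^2: [10.2913, 16.132]; s^1: [-10.1253]; s^0: [16.132]
First column: [1, -4.6, 10.2913, -10.1253, 16.132]. Sign changes = RHP roots = 4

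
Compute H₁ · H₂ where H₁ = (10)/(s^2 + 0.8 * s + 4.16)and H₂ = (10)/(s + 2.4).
Series: H = H₁ · H₂ = (n₁·n₂)/(d₁·d₂).
Num: n₁·n₂ = 100. Den: d₁·d₂ = s^3 + 3.2*s^2 + 6.08*s + 9.984.
H(s) = (100)/(s^3 + 3.2*s^2 + 6.08*s + 9.984)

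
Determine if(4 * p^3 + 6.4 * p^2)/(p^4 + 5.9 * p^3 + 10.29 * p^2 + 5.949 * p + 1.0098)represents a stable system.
Denominator: p^4 + 5.9*p^3 + 10.29*p^2 + 5.949*p + 1.0098 = (p + 3.3)(p + 1.7)(p + 0.3)(p + 0.6). Poles: -0.3, -0.6, -1.7, -3.3. All Re(p)<0: Yes (stable)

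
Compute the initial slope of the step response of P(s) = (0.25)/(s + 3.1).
IVT: y'(0⁺) = lim_{s→∞} s²·Y(s) = lim_{s→∞} s·P(s).
deg(num) = 0, deg(den) = 1, relative degree = 1, so s·P(s) → (leading num)/(leading den) = 0.25/1 = 0.25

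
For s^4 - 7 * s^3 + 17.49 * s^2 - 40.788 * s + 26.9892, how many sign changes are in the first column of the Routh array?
Routh array:
s^4: [1, 17.49, 26.9892]; s^3: [-7, -40.788]; s^2: [11.6631, 26.9892]; s^1: [-24.5896]; s^0: [26.9892]
First column: [1, -7, 11.6631, -24.5896, 26.9892]. Sign changes = 4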